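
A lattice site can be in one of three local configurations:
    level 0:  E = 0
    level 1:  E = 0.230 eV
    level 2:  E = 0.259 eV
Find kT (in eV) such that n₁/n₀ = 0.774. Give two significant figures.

n₁/n₀ = exp[−(E₁−E₀)/kT] = 0.774.
⇒ (E₁−E₀)/kT = ln(1/0.774) = ln(1.292) = 0.2562.
kT = 0.230 eV / 0.2562 = 0.90 eV.

0.90 eV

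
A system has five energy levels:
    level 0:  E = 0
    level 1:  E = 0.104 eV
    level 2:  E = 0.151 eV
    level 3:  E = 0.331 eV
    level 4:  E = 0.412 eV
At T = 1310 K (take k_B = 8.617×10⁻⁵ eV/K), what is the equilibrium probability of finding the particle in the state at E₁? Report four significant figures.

0.2288

k_BT = 8.617×10⁻⁵ × 1310 K = 0.112883 eV.
Eᵢ/kT = 0, 0.921308, 1.33767, 2.93224, 3.64980.
Z = Σ e^(−Eᵢ/kT) = e^(−0) + e^(−0.921308) + e^(−1.33767) + e^(−2.93224) + e^(−3.64980) = 1.00000 + 0.397998 + 0.262456 + 0.0532776 + 0.0259963 = 1.73973.
P₁ = e^(−E₁/kT) / Z = 0.397998/1.73973 = 0.2288.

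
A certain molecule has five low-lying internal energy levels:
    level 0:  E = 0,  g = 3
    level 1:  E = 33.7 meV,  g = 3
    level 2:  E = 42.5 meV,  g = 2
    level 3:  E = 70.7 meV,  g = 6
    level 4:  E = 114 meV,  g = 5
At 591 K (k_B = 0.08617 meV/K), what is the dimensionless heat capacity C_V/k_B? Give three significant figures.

0.464

k_BT = 0.08617 × 591 K = 50.926 meV.
Eᵢ/kT = 0, 0.66174, 0.83454, 1.3883, 2.2385.
Z = Σ gᵢe^(−Eᵢ/kT) = 3·e^(−0) + 3·e^(−0.66174) + 2·e^(−0.83454) + 6·e^(−1.3883) + 5·e^(−2.2385) = 3.0000 + 1.5479 + 0.86815 + 1.4970 + 0.53309 = 7.4461.
⟨E⟩ = 34.336 meV, ⟨E²⟩ = 2382.0 meV².
C_V/k_B = (⟨E²⟩ − ⟨E⟩²)/(kT)² = (2382.0 − 1179.0)/2593.5 = 0.464.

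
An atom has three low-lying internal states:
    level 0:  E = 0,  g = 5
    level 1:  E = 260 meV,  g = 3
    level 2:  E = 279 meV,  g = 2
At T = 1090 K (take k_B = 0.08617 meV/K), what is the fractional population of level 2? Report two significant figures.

0.019

k_BT = 0.08617 × 1090 K = 93.93 meV.
Eᵢ/kT = 0, 2.768, 2.970.
Z = Σ gᵢe^(−Eᵢ/kT) = 5·e^(−0) + 3·e^(−2.768) + 2·e^(−2.970) = 5.000 + 0.1884 + 0.1026 = 5.291.
P₂ = g₂ e^(−E₂/kT) / Z = 0.1026/5.291 = 0.019.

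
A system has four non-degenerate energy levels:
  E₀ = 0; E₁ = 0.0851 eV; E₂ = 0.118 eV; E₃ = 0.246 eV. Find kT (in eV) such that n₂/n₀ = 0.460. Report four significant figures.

n₂/n₀ = exp[−(E₂−E₀)/kT] = 0.460.
⇒ (E₂−E₀)/kT = ln(1/0.460) = ln(2.17391) = 0.776527.
kT = 0.118 eV / 0.776527 = 0.1520 eV.

0.1520 eV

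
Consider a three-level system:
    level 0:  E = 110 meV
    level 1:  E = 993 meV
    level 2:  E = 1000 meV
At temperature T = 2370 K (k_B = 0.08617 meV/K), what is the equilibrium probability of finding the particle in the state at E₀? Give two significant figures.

0.97

k_BT = 0.08617 × 2370 K = 204.2 meV.
Eᵢ/kT = 0.5387, 4.863, 4.897.
Z = Σ e^(−Eᵢ/kT) = e^(−0.5387) + e^(−4.863) + e^(−4.897) = 0.5835 + 0.007727 + 0.007469 = 0.5987.
P₀ = e^(−E₀/kT) / Z = 0.5835/0.5987 = 0.97.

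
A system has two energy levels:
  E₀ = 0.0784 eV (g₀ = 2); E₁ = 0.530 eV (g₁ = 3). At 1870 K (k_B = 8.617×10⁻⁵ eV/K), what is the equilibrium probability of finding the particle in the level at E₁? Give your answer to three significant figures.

k_BT = 8.617×10⁻⁵ × 1870 K = 0.16114 eV.
Eᵢ/kT = 0.48653, 3.2891.
Z = Σ gᵢe^(−Eᵢ/kT) = 2·e^(−0.48653) + 3·e^(−3.2891) = 1.2295 + 0.11186 = 1.3414.
P₁ = g₁ e^(−E₁/kT) / Z = 0.11186/1.3414 = 0.0834.

0.0834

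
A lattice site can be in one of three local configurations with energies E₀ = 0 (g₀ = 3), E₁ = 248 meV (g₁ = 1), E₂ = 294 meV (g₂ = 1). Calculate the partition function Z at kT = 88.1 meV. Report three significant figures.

Z = 3.10

Eᵢ/kT = 0, 2.8150, 3.3371.
Z = Σ gᵢe^(−Eᵢ/kT) = 3·e^(−0) + 1·e^(−2.8150) + 1·e^(−3.3371) = 3.0000 + 0.059905 + 0.035540 = 3.0954.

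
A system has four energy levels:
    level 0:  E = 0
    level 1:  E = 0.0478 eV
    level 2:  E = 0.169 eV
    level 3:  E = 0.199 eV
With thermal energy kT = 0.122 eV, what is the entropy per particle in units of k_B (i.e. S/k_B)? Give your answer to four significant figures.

1.191

Eᵢ/kT = 0, 0.391803, 1.38525, 1.63115.
Z = Σ e^(−Eᵢ/kT) = e^(−0) + e^(−0.391803) + e^(−1.38525) + e^(−1.63115) = 1.00000 + 0.675837 + 0.250261 + 0.195704 = 2.12180.
⟨E⟩ = Σ EᵢPᵢ = 0.0535132 eV.
S/k_B = ln Z + ⟨E⟩/kT = ln(2.12180) + 0.0535132/0.122 = 0.752265 + 0.438633 = 1.191.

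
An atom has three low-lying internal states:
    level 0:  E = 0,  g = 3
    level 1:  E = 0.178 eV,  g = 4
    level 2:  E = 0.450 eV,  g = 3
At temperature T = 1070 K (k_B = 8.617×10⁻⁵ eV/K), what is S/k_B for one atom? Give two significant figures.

k_BT = 8.617×10⁻⁵ × 1070 K = 0.09220 eV.
Eᵢ/kT = 0, 1.931, 4.881.
Z = Σ gᵢe^(−Eᵢ/kT) = 3·e^(−0) + 4·e^(−1.931) + 3·e^(−4.881) = 3.000 + 0.5800 + 0.02277 = 3.603.
⟨E⟩ = Σ EᵢPᵢ = 0.03150 eV.
S/k_B = ln Z + ⟨E⟩/kT = ln(3.603) + 0.03150/0.09220 = 1.282 + 0.3416 = 1.6.

1.6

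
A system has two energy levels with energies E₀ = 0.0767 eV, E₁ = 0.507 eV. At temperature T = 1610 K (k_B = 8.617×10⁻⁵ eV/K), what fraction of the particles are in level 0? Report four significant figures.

k_BT = 8.617×10⁻⁵ × 1610 K = 0.138734 eV.
Eᵢ/kT = 0.552857, 3.65448.
Z = Σ e^(−Eᵢ/kT) = e^(−0.552857) + e^(−3.65448) = 0.575304 + 0.0258749 = 0.601179.
P₀ = e^(−E₀/kT) / Z = 0.575304/0.601179 = 0.9570.

0.9570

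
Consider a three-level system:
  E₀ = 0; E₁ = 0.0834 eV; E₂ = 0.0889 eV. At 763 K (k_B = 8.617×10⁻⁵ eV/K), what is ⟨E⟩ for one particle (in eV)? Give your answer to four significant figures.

0.03017 eV

k_BT = 8.617×10⁻⁵ × 763 K = 0.0657477 eV.
Eᵢ/kT = 0, 1.26849, 1.35214.
Z = Σ e^(−Eᵢ/kT) = e^(−0) + e^(−1.26849) + e^(−1.35214) = 1.00000 + 0.281256 + 0.258686 = 1.53994.
⟨E⟩ = Σ Eᵢ e^(−Eᵢ/kT) / Z = (0·1.00000 + 0.0834·0.281256 + 0.0889·0.258686) / 1.53994 = 0.03017 eV.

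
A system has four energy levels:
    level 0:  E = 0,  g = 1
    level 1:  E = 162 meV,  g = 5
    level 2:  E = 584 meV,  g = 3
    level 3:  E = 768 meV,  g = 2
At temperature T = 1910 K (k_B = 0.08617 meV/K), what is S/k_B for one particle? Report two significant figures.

1.8

k_BT = 0.08617 × 1910 K = 164.6 meV.
Eᵢ/kT = 0, 0.9842, 3.548, 4.666.
Z = Σ gᵢe^(−Eᵢ/kT) = 1·e^(−0) + 5·e^(−0.9842) + 3·e^(−3.548) + 2·e^(−4.666) = 1.000 + 1.869 + 0.08635 + 0.01882 = 2.974.
⟨E⟩ = Σ EᵢPᵢ = 123.6 meV.
S/k_B = ln Z + ⟨E⟩/kT = ln(2.974) + 123.6/164.6 = 1.090 + 0.7509 = 1.8.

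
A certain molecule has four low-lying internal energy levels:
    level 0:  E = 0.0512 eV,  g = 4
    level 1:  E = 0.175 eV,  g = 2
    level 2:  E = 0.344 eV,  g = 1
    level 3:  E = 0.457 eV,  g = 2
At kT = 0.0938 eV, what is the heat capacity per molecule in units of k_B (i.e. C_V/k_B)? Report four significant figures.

0.3597

Eᵢ/kT = 0.545842, 1.86567, 3.66738, 4.87207.
Z = Σ gᵢe^(−Eᵢ/kT) = 4·e^(−0.545842) + 2·e^(−1.86567) + 1·e^(−3.66738) + 2·e^(−4.87207) = 2.31742 + 0.309585 + 0.0255433 + 0.0153150 = 2.66786.
⟨E⟩ = 0.0706990 eV, ⟨E²⟩ = 0.00816281 eV².
C_V/k_B = (⟨E²⟩ − ⟨E⟩²)/(kT)² = (0.00816281 − 0.00499835)/0.00879844 = 0.3597.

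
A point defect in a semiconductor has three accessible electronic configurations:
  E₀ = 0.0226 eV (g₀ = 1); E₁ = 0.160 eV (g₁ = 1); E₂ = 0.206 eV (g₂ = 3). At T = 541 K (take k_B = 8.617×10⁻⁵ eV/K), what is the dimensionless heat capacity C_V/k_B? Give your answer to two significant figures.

k_BT = 8.617×10⁻⁵ × 541 K = 0.04662 eV.
Eᵢ/kT = 0.4848, 3.432, 4.419.
Z = Σ gᵢe^(−Eᵢ/kT) = 1·e^(−0.4848) + 1·e^(−3.432) + 3·e^(−4.419) = 0.6158 + 0.03232 + 0.03614 = 0.6843.
⟨E⟩ = 0.03877 eV, ⟨E²⟩ = 0.003910 eV².
C_V/k_B = (⟨E²⟩ − ⟨E⟩²)/(kT)² = (0.003910 − 0.001503)/0.002173 = 1.1.

1.1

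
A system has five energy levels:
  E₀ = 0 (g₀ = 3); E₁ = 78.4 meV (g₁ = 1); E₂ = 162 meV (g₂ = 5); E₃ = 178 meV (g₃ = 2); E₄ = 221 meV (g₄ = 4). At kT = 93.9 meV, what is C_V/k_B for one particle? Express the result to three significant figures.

0.775

Eᵢ/kT = 0, 0.83493, 1.7252, 1.8956, 2.3536.
Z = Σ gᵢe^(−Eᵢ/kT) = 3·e^(−0) + 1·e^(−0.83493) + 5·e^(−1.7252) + 2·e^(−1.8956) + 4·e^(−2.3536) = 3.0000 + 0.43390 + 0.89069 + 0.30046 + 0.38011 = 5.0052.
⟨E⟩ = 63.094 meV, ⟨E²⟩ = 10814 meV².
C_V/k_B = (⟨E²⟩ − ⟨E⟩²)/(kT)² = (10814 − 3980.9)/8817.2 = 0.775.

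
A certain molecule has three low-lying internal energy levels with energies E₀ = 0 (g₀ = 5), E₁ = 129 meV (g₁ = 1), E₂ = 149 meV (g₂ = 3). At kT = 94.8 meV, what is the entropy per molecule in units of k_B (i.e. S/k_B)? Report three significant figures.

2.00

Eᵢ/kT = 0, 1.3608, 1.5717.
Z = Σ gᵢe^(−Eᵢ/kT) = 5·e^(−0) + 1·e^(−1.3608) + 3·e^(−1.5717) = 5.0000 + 0.25646 + 0.62308 = 5.8795.
⟨E⟩ = Σ EᵢPᵢ = 21.417 meV.
S/k_B = ln Z + ⟨E⟩/kT = ln(5.8795) + 21.417/94.8 = 1.7715 + 0.22592 = 2.00.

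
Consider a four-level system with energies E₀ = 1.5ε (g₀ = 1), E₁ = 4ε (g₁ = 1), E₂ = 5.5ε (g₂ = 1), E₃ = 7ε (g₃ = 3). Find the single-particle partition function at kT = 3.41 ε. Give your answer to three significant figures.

Z = 1.54

Eᵢ/kT = 0.43988, 1.1730, 1.6129, 2.0528.
Z = Σ gᵢe^(−Eᵢ/kT) = 1·e^(−0.43988) + 1·e^(−1.1730) + 1·e^(−1.6129) + 3·e^(−2.0528) = 0.64411 + 0.30944 + 0.19931 + 0.38512 = 1.5380.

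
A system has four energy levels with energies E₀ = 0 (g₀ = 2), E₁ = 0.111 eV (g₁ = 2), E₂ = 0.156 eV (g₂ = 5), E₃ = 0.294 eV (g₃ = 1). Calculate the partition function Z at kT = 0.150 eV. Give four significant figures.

Z = 4.862

Eᵢ/kT = 0, 0.740000, 1.04000, 1.96000.
Z = Σ gᵢe^(−Eᵢ/kT) = 2·e^(−0) + 2·e^(−0.740000) + 5·e^(−1.04000) + 1·e^(−1.96000) = 2.00000 + 0.954228 + 1.76727 + 0.140858 = 4.86236.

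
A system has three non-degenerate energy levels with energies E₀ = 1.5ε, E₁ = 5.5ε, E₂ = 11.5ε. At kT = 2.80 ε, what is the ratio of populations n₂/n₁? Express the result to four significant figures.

0.1173

n₂/n₁ = exp[−(E₂−E₁)/kT] = exp(−(6.0ε)/(2.80ε)) = exp(-2.14286) = 0.1173.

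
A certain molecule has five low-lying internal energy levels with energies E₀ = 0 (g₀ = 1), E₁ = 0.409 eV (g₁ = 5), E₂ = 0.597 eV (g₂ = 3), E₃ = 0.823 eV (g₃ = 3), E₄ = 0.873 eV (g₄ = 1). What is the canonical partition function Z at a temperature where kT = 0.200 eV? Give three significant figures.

Z = 1.86

Eᵢ/kT = 0, 2.0450, 2.9850, 4.1150, 4.3650.
Z = Σ gᵢe^(−Eᵢ/kT) = 1·e^(−0) + 5·e^(−2.0450) + 3·e^(−2.9850) + 3·e^(−4.1150) + 1·e^(−4.3650) = 1.0000 + 0.64690 + 0.15162 + 0.048978 + 0.012715 = 1.8602.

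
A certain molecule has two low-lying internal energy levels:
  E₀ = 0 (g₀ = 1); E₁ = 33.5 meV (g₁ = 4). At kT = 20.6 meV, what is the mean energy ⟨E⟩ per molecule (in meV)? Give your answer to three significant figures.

14.8 meV

Eᵢ/kT = 0, 1.6262.
Z = Σ gᵢe^(−Eᵢ/kT) = 1·e^(−0) + 4·e^(−1.6262) = 1.0000 + 0.78670 = 1.7867.
⟨E⟩ = Σ Eᵢ gᵢe^(−Eᵢ/kT) / Z = (0·1.0000 + 33.5·0.78670) / 1.7867 = 14.8 meV.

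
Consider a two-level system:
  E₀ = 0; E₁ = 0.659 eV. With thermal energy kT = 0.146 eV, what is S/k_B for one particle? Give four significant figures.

0.05982

Eᵢ/kT = 0, 4.51370.
Z = Σ e^(−Eᵢ/kT) = e^(−0) + e^(−4.51370) = 1.00000 + 0.0109578 = 1.01096.
⟨E⟩ = Σ EᵢPᵢ = 0.00714290 eV.
S/k_B = ln Z + ⟨E⟩/kT = ln(1.01096) + 0.00714290/0.146 = 0.0109004 + 0.0489240 = 0.05982.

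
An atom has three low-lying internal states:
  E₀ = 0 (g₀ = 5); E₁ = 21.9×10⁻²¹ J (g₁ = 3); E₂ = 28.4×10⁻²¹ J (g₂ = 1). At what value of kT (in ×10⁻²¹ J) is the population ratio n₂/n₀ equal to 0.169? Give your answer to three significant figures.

n₂/n₀ = (g₂/g₀) exp[−(E₂−E₀)/kT] = 0.169.
⇒ (E₂−E₀)/kT = ln((1/5)/0.169) = ln(1.1834) = 0.16839.
kT = 28.4 ×10⁻²¹ J / 0.16839 = 169 ×10⁻²¹ J.

169 ×10⁻²¹ J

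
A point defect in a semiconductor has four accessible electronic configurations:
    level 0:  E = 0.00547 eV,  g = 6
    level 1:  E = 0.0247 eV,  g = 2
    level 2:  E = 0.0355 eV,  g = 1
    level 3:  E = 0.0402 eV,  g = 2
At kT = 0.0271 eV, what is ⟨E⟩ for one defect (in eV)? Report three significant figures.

Eᵢ/kT = 0.20185, 0.91144, 1.3100, 1.4834.
Z = Σ gᵢe^(−Eᵢ/kT) = 6·e^(−0.20185) + 2·e^(−0.91144) + 1·e^(−1.3100) + 2·e^(−1.4834) = 4.9033 + 0.80389 + 0.26982 + 0.45373 = 6.4307.
⟨E⟩ = Σ Eᵢ gᵢe^(−Eᵢ/kT) / Z = (0.00547·4.9033 + 0.0247·0.80389 + 0.0355·0.26982 + 0.0402·0.45373) / 6.4307 = 0.0116 eV.

0.0116 eV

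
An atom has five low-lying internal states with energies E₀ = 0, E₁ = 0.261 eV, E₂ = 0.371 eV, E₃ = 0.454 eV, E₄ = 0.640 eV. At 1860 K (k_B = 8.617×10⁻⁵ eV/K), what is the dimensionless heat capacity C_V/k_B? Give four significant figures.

k_BT = 8.617×10⁻⁵ × 1860 K = 0.160276 eV.
Eᵢ/kT = 0, 1.62844, 2.31476, 2.83261, 3.99311.
Z = Σ e^(−Eᵢ/kT) = e^(−0) + e^(−1.62844) + e^(−2.31476) + e^(−2.83261) + e^(−3.99311) = 1.00000 + 0.196235 + 0.0987899 + 0.0588590 + 0.0184423 = 1.37233.
⟨E⟩ = 0.0921014 eV, ⟨E²⟩ = 0.0339940 eV².
C_V/k_B = (⟨E²⟩ − ⟨E⟩²)/(kT)² = (0.0339940 − 0.00848267)/0.0256884 = 0.9931.

0.9931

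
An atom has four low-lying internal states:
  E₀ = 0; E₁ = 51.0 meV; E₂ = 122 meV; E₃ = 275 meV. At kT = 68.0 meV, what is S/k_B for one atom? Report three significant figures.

0.941

Eᵢ/kT = 0, 0.75000, 1.7941, 4.0441.
Z = Σ e^(−Eᵢ/kT) = e^(−0) + e^(−0.75000) + e^(−1.7941) + e^(−4.0441) = 1.0000 + 0.47237 + 0.16628 + 0.017525 = 1.6562.
⟨E⟩ = Σ EᵢPᵢ = 29.704 meV.
S/k_B = ln Z + ⟨E⟩/kT = ln(1.6562) + 29.704/68.0 = 0.50453 + 0.43682 = 0.941.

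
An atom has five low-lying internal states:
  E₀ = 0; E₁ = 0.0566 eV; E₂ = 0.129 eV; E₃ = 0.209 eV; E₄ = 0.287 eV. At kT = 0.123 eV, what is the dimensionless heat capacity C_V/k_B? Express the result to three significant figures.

Eᵢ/kT = 0, 0.46016, 1.0488, 1.6992, 2.3333.
Z = Σ e^(−Eᵢ/kT) = e^(−0) + e^(−0.46016) + e^(−1.0488) + e^(−1.6992) + e^(−2.3333) = 1.0000 + 0.63118 + 0.35036 + 0.18283 + 0.096975 = 2.2613.
⟨E⟩ = 0.064991 eV, ⟨E²⟩ = 0.010537 eV².
C_V/k_B = (⟨E²⟩ − ⟨E⟩²)/(kT)² = (0.010537 − 0.0042238)/0.015129 = 0.417.

0.417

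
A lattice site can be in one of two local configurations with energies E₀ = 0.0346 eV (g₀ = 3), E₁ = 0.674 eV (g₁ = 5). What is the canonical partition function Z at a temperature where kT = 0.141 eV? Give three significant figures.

Eᵢ/kT = 0.24539, 4.7801.
Z = Σ gᵢe^(−Eᵢ/kT) = 3·e^(−0.24539) + 5·e^(−4.7801) = 2.3472 + 0.041976 = 2.3892.

Z = 2.39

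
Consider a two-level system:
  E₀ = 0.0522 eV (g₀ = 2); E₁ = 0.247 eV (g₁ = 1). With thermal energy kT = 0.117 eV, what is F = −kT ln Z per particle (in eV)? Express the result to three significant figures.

Eᵢ/kT = 0.44615, 2.1111.
Z = Σ gᵢe^(−Eᵢ/kT) = 2·e^(−0.44615) + 1·e^(−2.1111) = 1.2802 + 0.12110 = 1.4013.
F = −kT ln Z = −0.117 × ln(1.4013) = −0.117 × 0.33740 = -0.0395 eV.

-0.0395 eV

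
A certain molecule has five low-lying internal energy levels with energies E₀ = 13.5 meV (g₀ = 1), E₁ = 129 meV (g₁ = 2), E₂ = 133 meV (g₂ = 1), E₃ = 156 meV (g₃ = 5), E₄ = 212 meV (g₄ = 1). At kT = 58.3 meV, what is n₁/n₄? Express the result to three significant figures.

n₁/n₄ = (g₁/g₄) exp[−(E₁−E₄)/kT] = (2/1) × exp(−(-83 meV)/(58.3 meV)) = (2/1) × exp(1.4237) = 8.30.

8.30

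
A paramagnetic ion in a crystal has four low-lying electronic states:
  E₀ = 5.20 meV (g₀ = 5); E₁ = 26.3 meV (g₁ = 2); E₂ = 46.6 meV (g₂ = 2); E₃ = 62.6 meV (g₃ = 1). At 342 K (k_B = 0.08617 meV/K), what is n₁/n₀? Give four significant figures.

k_BT = 0.08617 × 342 K = 29.4701 meV.
n₁/n₀ = (g₁/g₀) exp[−(E₁−E₀)/kT] = (2/5) × exp(−(21.10 meV)/(29.4701 meV)) = (2/5) × exp(-0.715980) = 0.1955.

0.1955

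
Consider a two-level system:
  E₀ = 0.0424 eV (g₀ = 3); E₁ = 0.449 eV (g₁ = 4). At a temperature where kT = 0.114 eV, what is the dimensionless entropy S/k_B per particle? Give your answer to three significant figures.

Eᵢ/kT = 0.37193, 3.9386.
Z = Σ gᵢe^(−Eᵢ/kT) = 3·e^(−0.37193) + 4·e^(−3.9386) = 2.0682 + 0.077902 = 2.1461.
⟨E⟩ = Σ EᵢPᵢ = 0.057159 eV.
S/k_B = ln Z + ⟨E⟩/kT = ln(2.1461) + 0.057159/0.114 = 0.76365 + 0.50139 = 1.27.

1.27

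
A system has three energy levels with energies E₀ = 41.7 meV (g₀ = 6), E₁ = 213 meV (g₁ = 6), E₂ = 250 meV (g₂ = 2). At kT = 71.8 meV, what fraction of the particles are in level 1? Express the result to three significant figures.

0.0829

Eᵢ/kT = 0.58078, 2.9666, 3.4819.
Z = Σ gᵢe^(−Eᵢ/kT) = 6·e^(−0.58078) + 6·e^(−2.9666) + 2·e^(−3.4819) = 3.3568 + 0.30887 + 0.061498 = 3.7272.
P₁ = g₁ e^(−E₁/kT) / Z = 0.30887/3.7272 = 0.0829.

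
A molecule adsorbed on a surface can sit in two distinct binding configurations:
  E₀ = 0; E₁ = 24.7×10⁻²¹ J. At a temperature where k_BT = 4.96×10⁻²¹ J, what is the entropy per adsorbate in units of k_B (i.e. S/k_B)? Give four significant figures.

0.04086

Eᵢ/kT = 0, 4.97984.
Z = Σ e^(−Eᵢ/kT) = e^(−0) + e^(−4.97984) = 1.00000 + 0.00687516 = 1.00688.
⟨E⟩ = Σ EᵢPᵢ = 0.168656 ×10⁻²¹ J.
S/k_B = ln Z + ⟨E⟩/kT = ln(1.00688) + 0.168656/4.96 = 0.00685644 + 0.0340032 = 0.04086.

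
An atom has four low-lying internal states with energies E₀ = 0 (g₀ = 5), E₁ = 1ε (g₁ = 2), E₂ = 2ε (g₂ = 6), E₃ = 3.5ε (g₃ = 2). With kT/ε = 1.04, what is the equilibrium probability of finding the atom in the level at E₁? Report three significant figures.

Eᵢ/kT = 0, 0.96154, 1.9231, 3.3654.
Z = Σ gᵢe^(−Eᵢ/kT) = 5·e^(−0) + 2·e^(−0.96154) + 6·e^(−1.9231) + 2·e^(−3.3654) = 5.0000 + 0.76461 + 0.87692 + 0.069096 = 6.7106.
P₁ = g₁ e^(−E₁/kT) / Z = 0.76461/6.7106 = 0.114.

0.114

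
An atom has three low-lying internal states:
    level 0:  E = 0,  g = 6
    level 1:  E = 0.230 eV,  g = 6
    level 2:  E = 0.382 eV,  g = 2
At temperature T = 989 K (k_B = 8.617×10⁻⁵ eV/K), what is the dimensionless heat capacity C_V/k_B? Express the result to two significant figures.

0.49

k_BT = 8.617×10⁻⁵ × 989 K = 0.08522 eV.
Eᵢ/kT = 0, 2.699, 4.483.
Z = Σ gᵢe^(−Eᵢ/kT) = 6·e^(−0) + 6·e^(−2.699) + 2·e^(−4.483) = 6.000 + 0.4036 + 0.02260 = 6.426.
⟨E⟩ = 0.01579 eV, ⟨E²⟩ = 0.003836 eV².
C_V/k_B = (⟨E²⟩ − ⟨E⟩²)/(kT)² = (0.003836 − 0.0002493)/0.007262 = 0.49.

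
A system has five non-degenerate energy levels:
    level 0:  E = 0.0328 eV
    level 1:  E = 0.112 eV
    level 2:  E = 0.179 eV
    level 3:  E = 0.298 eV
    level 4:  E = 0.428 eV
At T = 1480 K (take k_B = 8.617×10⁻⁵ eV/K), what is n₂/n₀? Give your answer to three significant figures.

0.318

k_BT = 8.617×10⁻⁵ × 1480 K = 0.12753 eV.
n₂/n₀ = exp[−(E₂−E₀)/kT] = exp(−(0.1462 eV)/(0.12753 eV)) = exp(-1.1464) = 0.318.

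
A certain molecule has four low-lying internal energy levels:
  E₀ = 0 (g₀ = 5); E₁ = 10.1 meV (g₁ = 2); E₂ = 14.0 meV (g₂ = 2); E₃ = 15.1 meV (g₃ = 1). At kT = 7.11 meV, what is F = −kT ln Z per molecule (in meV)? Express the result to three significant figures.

-12.6 meV

Eᵢ/kT = 0, 1.4205, 1.9691, 2.1238.
Z = Σ gᵢe^(−Eᵢ/kT) = 5·e^(−0) + 2·e^(−1.4205) + 2·e^(−1.9691) + 1·e^(−2.1238) = 5.0000 + 0.48319 + 0.27916 + 0.11958 = 5.8819.
F = −kT ln Z = −7.11 × ln(5.8819) = −7.11 × 1.7719 = -12.6 meV.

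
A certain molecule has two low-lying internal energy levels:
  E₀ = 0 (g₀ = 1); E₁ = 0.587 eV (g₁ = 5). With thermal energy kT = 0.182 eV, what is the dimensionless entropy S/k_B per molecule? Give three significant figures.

0.716

Eᵢ/kT = 0, 3.2253.
Z = Σ gᵢe^(−Eᵢ/kT) = 1·e^(−0) + 5·e^(−3.2253) = 1.0000 + 0.19872 = 1.1987.
⟨E⟩ = Σ EᵢPᵢ = 0.097313 eV.
S/k_B = ln Z + ⟨E⟩/kT = ln(1.1987) + 0.097313/0.182 = 0.18124 + 0.53469 = 0.716.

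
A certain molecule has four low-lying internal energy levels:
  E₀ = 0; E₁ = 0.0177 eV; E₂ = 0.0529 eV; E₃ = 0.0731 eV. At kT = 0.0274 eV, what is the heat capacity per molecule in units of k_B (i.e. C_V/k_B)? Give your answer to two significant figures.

0.51

Eᵢ/kT = 0, 0.6460, 1.931, 2.668.
Z = Σ e^(−Eᵢ/kT) = e^(−0) + e^(−0.6460) + e^(−1.931) + e^(−2.668) = 1.000 + 0.5241 + 0.1450 + 0.06939 = 1.738.
⟨E⟩ = 0.01267 eV, ⟨E²⟩ = 0.0005413 eV².
C_V/k_B = (⟨E²⟩ − ⟨E⟩²)/(kT)² = (0.0005413 − 0.0001605)/0.0007508 = 0.51.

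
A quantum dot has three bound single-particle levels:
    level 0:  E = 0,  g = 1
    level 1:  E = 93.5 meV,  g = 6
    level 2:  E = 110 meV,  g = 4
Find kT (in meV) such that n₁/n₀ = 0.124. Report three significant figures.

n₁/n₀ = (g₁/g₀) exp[−(E₁−E₀)/kT] = 0.124.
⇒ (E₁−E₀)/kT = ln((6/1)/0.124) = ln(48.387) = 3.8792.
kT = 93.5 meV / 3.8792 = 24.1 meV.

24.1 meV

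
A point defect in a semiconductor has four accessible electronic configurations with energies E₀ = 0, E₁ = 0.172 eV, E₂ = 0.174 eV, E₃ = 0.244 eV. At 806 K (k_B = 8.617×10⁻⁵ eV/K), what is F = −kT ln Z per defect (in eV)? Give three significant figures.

k_BT = 8.617×10⁻⁵ × 806 K = 0.069453 eV.
Eᵢ/kT = 0, 2.4765, 2.5053, 3.5132.
Z = Σ e^(−Eᵢ/kT) = e^(−0) + e^(−2.4765) + e^(−2.5053) + e^(−3.5132) = 1.0000 + 0.084037 + 0.081651 + 0.029801 = 1.1955.
F = −kT ln Z = −0.069453 × ln(1.1955) = −0.069453 × 0.17856 = -0.0124 eV.

-0.0124 eV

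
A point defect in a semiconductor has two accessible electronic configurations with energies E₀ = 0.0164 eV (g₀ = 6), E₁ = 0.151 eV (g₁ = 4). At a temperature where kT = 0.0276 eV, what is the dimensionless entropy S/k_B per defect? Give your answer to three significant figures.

Eᵢ/kT = 0.59420, 5.4710.
Z = Σ gᵢe^(−Eᵢ/kT) = 6·e^(−0.59420) + 4·e^(−5.4710) = 3.3120 + 0.016828 = 3.3288.
⟨E⟩ = Σ EᵢPᵢ = 0.017081 eV.
S/k_B = ln Z + ⟨E⟩/kT = ln(3.3288) + 0.017081/0.0276 = 1.2026 + 0.61888 = 1.82.

1.82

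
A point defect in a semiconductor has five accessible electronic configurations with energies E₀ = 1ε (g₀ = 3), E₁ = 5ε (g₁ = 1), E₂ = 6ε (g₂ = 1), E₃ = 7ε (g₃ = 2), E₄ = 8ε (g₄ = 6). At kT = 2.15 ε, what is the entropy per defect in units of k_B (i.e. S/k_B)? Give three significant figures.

Eᵢ/kT = 0.46512, 2.3256, 2.7907, 3.2558, 3.7209.
Z = Σ gᵢe^(−Eᵢ/kT) = 3·e^(−0.46512) + 1·e^(−2.3256) + 1·e^(−2.7907) + 2·e^(−3.2558) + 6·e^(−3.7209) = 1.8842 + 0.097725 + 0.061378 + 0.077100 + 0.14527 = 2.2657.
⟨E⟩ = Σ EᵢPᵢ = 1.9610 ε.
S/k_B = ln Z + ⟨E⟩/kT = ln(2.2657) + 1.9610/2.15 = 0.81788 + 0.91209 = 1.73.

1.73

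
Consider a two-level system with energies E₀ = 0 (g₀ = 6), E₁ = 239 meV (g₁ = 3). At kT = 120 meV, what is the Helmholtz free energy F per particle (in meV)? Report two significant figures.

Eᵢ/kT = 0, 1.992.
Z = Σ gᵢe^(−Eᵢ/kT) = 6·e^(−0) + 3·e^(−1.992) = 6.000 + 0.4093 = 6.409.
F = −kT ln Z = −120 × ln(6.409) = −120 × 1.858 = -220 meV.

-220 meV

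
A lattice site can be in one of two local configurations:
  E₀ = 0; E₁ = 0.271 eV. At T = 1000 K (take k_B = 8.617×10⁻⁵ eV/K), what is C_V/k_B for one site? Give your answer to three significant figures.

k_BT = 8.617×10⁻⁵ × 1000 K = 0.086170 eV.
Eᵢ/kT = 0, 3.1449.
Z = Σ e^(−Eᵢ/kT) = e^(−0) + e^(−3.1449) = 1.0000 + 0.043071 = 1.0431.
⟨E⟩ = 0.011190 eV, ⟨E²⟩ = 0.0030325 eV².
C_V/k_B = (⟨E²⟩ − ⟨E⟩²)/(kT)² = (0.0030325 − 0.00012522)/0.0074253 = 0.392.

0.392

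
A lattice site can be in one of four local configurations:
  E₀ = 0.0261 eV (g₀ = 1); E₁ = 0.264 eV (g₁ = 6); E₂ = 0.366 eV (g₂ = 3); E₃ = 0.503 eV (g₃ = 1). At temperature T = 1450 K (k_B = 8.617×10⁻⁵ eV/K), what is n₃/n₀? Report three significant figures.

0.0220

k_BT = 8.617×10⁻⁵ × 1450 K = 0.12495 eV.
n₃/n₀ = (g₃/g₀) exp[−(E₃−E₀)/kT] = (1/1) × exp(−(0.4769 eV)/(0.12495 eV)) = (1/1) × exp(-3.8167) = 0.0220.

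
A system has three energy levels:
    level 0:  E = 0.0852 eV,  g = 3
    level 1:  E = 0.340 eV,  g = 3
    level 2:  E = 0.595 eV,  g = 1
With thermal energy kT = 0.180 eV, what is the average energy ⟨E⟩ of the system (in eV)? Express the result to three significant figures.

0.142 eV

Eᵢ/kT = 0.47333, 1.8889, 3.3056.
Z = Σ gᵢe^(−Eᵢ/kT) = 3·e^(−0.47333) + 3·e^(−1.8889) + 1·e^(−3.3056) = 1.8688 + 0.45371 + 0.036677 = 2.3592.
⟨E⟩ = Σ Eᵢ gᵢe^(−Eᵢ/kT) / Z = (0.0852·1.8688 + 0.340·0.45371 + 0.595·0.036677) / 2.3592 = 0.142 eV.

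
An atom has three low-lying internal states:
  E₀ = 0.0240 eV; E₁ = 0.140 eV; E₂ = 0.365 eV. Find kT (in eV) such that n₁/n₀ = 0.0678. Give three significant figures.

0.0431 eV

n₁/n₀ = exp[−(E₁−E₀)/kT] = 0.0678.
⇒ (E₁−E₀)/kT = ln(1/0.0678) = ln(14.749) = 2.6912.
kT = 0.1160 eV / 2.6912 = 0.0431 eV.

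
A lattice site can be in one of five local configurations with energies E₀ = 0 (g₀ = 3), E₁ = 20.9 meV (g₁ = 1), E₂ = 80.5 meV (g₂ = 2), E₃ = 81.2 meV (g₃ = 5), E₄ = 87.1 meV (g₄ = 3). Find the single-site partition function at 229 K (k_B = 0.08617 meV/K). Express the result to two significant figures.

k_BT = 0.08617 × 229 K = 19.73 meV.
Eᵢ/kT = 0, 1.059, 4.080, 4.116, 4.415.
Z = Σ gᵢe^(−Eᵢ/kT) = 3·e^(−0) + 1·e^(−1.059) + 2·e^(−4.080) + 5·e^(−4.116) + 3·e^(−4.415) = 3.000 + 0.3468 + 0.03381 + 0.08155 + 0.03628 = 3.498.

Z = 3.5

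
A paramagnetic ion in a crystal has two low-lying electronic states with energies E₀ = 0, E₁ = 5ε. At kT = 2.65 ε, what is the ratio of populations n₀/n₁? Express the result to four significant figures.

n₀/n₁ = exp[−(E₀−E₁)/kT] = exp(−(-5ε)/(2.65ε)) = exp(1.88679) = 6.598.

6.598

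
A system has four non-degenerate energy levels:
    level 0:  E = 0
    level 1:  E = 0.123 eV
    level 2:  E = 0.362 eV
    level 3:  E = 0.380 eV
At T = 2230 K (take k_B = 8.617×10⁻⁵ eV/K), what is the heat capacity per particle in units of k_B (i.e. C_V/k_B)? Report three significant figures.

k_BT = 8.617×10⁻⁵ × 2230 K = 0.19216 eV.
Eᵢ/kT = 0, 0.64009, 1.8838, 1.9775.
Z = Σ e^(−Eᵢ/kT) = e^(−0) + e^(−0.64009) + e^(−1.8838) + e^(−1.9775) = 1.0000 + 0.52724 + 0.15201 + 0.13841 = 1.8177.
⟨E⟩ = 0.094886 eV, ⟨E²⟩ = 0.026343 eV².
C_V/k_B = (⟨E²⟩ − ⟨E⟩²)/(kT)² = (0.026343 − 0.0090034)/0.036925 = 0.470.

0.470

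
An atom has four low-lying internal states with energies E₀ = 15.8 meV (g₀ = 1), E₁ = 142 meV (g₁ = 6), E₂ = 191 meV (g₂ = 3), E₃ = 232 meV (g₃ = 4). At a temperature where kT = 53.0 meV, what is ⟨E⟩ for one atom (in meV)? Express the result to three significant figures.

Eᵢ/kT = 0.29811, 2.6792, 3.6038, 4.3774.
Z = Σ gᵢe^(−Eᵢ/kT) = 1·e^(−0.29811) + 6·e^(−2.6792) + 3·e^(−3.6038) + 4·e^(−4.3774) = 0.74222 + 0.41171 + 0.081660 + 0.050232 = 1.2858.
⟨E⟩ = Σ Eᵢ gᵢe^(−Eᵢ/kT) / Z = (15.8·0.74222 + 142·0.41171 + 191·0.081660 + 232·0.050232) / 1.2858 = 75.8 meV.

75.8 meV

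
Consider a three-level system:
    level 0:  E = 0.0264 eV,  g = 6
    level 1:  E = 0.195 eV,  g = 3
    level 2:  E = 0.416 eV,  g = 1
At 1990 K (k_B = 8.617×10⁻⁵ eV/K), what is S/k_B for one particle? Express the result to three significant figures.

k_BT = 8.617×10⁻⁵ × 1990 K = 0.17148 eV.
Eᵢ/kT = 0.15395, 1.1372, 2.4259.
Z = Σ gᵢe^(−Eᵢ/kT) = 6·e^(−0.15395) + 3·e^(−1.1372) + 1·e^(−2.4259) = 5.1439 + 0.96215 + 0.088399 = 6.1944.
⟨E⟩ = Σ EᵢPᵢ = 0.058148 eV.
S/k_B = ln Z + ⟨E⟩/kT = ln(6.1944) + 0.058148/0.17148 = 1.8236 + 0.33909 = 2.16.

2.16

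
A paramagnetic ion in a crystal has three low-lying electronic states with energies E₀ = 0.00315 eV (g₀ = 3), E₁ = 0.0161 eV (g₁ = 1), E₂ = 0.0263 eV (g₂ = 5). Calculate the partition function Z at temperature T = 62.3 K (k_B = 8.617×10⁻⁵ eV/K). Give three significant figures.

Z = 1.76

k_BT = 8.617×10⁻⁵ × 62.3 K = 0.0053684 eV.
Eᵢ/kT = 0.58677, 2.9990, 4.8990.
Z = Σ gᵢe^(−Eᵢ/kT) = 3·e^(−0.58677) + 1·e^(−2.9990) + 5·e^(−4.8990) = 1.6684 + 0.049837 + 0.037270 = 1.7555.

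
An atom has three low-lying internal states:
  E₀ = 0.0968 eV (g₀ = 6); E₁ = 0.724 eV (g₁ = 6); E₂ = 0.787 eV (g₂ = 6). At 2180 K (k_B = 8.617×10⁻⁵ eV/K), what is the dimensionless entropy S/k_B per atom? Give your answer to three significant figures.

2.05

k_BT = 8.617×10⁻⁵ × 2180 K = 0.18785 eV.
Eᵢ/kT = 0.51530, 3.8541, 4.1895.
Z = Σ gᵢe^(−Eᵢ/kT) = 6·e^(−0.51530) + 6·e^(−3.8541) + 6·e^(−4.1895) = 3.5839 + 0.12716 + 0.090923 = 3.8020.
⟨E⟩ = Σ EᵢPᵢ = 0.13428 eV.
S/k_B = ln Z + ⟨E⟩/kT = ln(3.8020) + 0.13428/0.18785 = 1.3355 + 0.71483 = 2.05.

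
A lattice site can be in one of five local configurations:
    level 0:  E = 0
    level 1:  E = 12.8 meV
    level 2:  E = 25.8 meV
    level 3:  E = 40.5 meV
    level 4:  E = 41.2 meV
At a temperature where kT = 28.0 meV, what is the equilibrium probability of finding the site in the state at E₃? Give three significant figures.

Eᵢ/kT = 0, 0.45714, 0.92143, 1.4464, 1.4714.
Z = Σ e^(−Eᵢ/kT) = e^(−0) + e^(−0.45714) + e^(−0.92143) + e^(−1.4464) + e^(−1.4714) = 1.0000 + 0.63309 + 0.39795 + 0.23542 + 0.22960 = 2.4961.
P₃ = e^(−E₃/kT) / Z = 0.23542/2.4961 = 0.0943.

0.0943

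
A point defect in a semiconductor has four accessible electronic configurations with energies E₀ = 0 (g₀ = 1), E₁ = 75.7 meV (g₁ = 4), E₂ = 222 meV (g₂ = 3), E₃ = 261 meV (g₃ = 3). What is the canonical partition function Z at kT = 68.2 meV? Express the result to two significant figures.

Z = 2.5

Eᵢ/kT = 0, 1.110, 3.255, 3.827.
Z = Σ gᵢe^(−Eᵢ/kT) = 1·e^(−0) + 4·e^(−1.110) + 3·e^(−3.255) + 3·e^(−3.827) = 1.000 + 1.318 + 0.1157 + 0.06532 = 2.499.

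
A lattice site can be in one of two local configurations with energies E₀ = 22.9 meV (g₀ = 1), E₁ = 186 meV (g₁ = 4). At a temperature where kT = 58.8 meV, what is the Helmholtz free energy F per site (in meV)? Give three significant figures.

9.79 meV

Eᵢ/kT = 0.38946, 3.1633.
Z = Σ gᵢe^(−Eᵢ/kT) = 1·e^(−0.38946) + 4·e^(−3.1633) = 0.67742 + 0.16914 = 0.84656.
F = −kT ln Z = −58.8 × ln(0.84656) = −58.8 × -0.16657 = 9.79 meV.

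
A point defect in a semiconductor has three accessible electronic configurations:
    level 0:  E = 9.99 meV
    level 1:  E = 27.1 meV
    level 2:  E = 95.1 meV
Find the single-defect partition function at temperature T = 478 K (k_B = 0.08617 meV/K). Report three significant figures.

Z = 1.40

k_BT = 0.08617 × 478 K = 41.189 meV.
Eᵢ/kT = 0.24254, 0.65794, 2.3089.
Z = Σ e^(−Eᵢ/kT) = e^(−0.24254) + e^(−0.65794) + e^(−2.3089) = 0.78463 + 0.51792 + 0.099370 = 1.4019.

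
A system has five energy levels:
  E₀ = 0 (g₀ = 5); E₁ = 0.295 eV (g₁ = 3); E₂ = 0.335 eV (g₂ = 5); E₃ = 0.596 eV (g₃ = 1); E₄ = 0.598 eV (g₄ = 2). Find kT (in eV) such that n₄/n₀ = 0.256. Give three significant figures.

1.34 eV

n₄/n₀ = (g₄/g₀) exp[−(E₄−E₀)/kT] = 0.256.
⇒ (E₄−E₀)/kT = ln((2/5)/0.256) = ln(1.5625) = 0.44629.
kT = 0.598 eV / 0.44629 = 1.34 eV.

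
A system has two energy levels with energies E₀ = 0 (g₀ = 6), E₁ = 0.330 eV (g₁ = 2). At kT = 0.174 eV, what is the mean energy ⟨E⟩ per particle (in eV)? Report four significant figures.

0.01572 eV

Eᵢ/kT = 0, 1.89655.
Z = Σ gᵢe^(−Eᵢ/kT) = 6·e^(−0) + 2·e^(−1.89655) = 6.00000 + 0.300171 = 6.30017.
⟨E⟩ = Σ Eᵢ gᵢe^(−Eᵢ/kT) / Z = (0·6.00000 + 0.330·0.300171) / 6.30017 = 0.01572 eV.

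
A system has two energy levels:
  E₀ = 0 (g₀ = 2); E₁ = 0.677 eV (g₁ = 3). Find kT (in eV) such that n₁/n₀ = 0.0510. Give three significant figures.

n₁/n₀ = (g₁/g₀) exp[−(E₁−E₀)/kT] = 0.0510.
⇒ (E₁−E₀)/kT = ln((3/2)/0.0510) = ln(29.412) = 3.3814.
kT = 0.677 eV / 3.3814 = 0.200 eV.

0.200 eV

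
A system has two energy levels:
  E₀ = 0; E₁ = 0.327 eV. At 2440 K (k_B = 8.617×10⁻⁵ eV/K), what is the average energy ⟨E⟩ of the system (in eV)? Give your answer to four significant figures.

k_BT = 8.617×10⁻⁵ × 2440 K = 0.210255 eV.
Eᵢ/kT = 0, 1.55525.
Z = Σ e^(−Eᵢ/kT) = e^(−0) + e^(−1.55525) = 1.00000 + 0.211137 = 1.21114.
⟨E⟩ = Σ Eᵢ e^(−Eᵢ/kT) / Z = (0·1.00000 + 0.327·0.211137) / 1.21114 = 0.05701 eV.

0.05701 eV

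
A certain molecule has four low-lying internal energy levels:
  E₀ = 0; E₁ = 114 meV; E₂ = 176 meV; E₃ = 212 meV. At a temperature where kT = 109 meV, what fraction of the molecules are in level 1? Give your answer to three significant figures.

Eᵢ/kT = 0, 1.0459, 1.6147, 1.9450.
Z = Σ e^(−Eᵢ/kT) = e^(−0) + e^(−1.0459) + e^(−1.6147) + e^(−1.9450) = 1.0000 + 0.35138 + 0.19895 + 0.14299 = 1.6933.
P₁ = e^(−E₁/kT) / Z = 0.35138/1.6933 = 0.208.

0.208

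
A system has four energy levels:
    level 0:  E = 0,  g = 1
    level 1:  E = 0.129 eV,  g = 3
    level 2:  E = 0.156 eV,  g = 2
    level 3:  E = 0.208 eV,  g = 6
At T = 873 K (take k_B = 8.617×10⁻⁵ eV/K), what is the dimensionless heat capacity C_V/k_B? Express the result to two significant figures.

k_BT = 8.617×10⁻⁵ × 873 K = 0.07523 eV.
Eᵢ/kT = 0, 1.715, 2.074, 2.765.
Z = Σ gᵢe^(−Eᵢ/kT) = 1·e^(−0) + 3·e^(−1.715) + 2·e^(−2.074) + 6·e^(−2.765) = 1.000 + 0.5399 + 0.2514 + 0.3779 = 2.169.
⟨E⟩ = 0.08643 eV, ⟨E²⟩ = 0.01450 eV².
C_V/k_B = (⟨E²⟩ − ⟨E⟩²)/(kT)² = (0.01450 − 0.007470)/0.005660 = 1.2.

1.2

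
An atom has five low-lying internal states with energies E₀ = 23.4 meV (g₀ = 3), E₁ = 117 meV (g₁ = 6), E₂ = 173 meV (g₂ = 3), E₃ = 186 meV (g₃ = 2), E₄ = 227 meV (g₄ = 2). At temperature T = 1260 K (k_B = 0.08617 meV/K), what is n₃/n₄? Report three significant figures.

1.46

k_BT = 0.08617 × 1260 K = 108.57 meV.
n₃/n₄ = (g₃/g₄) exp[−(E₃−E₄)/kT] = (2/2) × exp(−(-41 meV)/(108.57 meV)) = (2/2) × exp(0.37764) = 1.46.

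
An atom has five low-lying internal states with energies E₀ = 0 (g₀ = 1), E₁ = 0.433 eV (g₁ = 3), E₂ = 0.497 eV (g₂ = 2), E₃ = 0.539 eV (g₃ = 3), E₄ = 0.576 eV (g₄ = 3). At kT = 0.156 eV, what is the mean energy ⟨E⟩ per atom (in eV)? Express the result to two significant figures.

0.15 eV

Eᵢ/kT = 0, 2.776, 3.186, 3.455, 3.692.
Z = Σ gᵢe^(−Eᵢ/kT) = 1·e^(−0) + 3·e^(−2.776) + 2·e^(−3.186) + 3·e^(−3.455) + 3·e^(−3.692) = 1.000 + 0.1869 + 0.08267 + 0.09476 + 0.07477 = 1.439.
⟨E⟩ = Σ Eᵢ gᵢe^(−Eᵢ/kT) / Z = (0·1.000 + 0.433·0.1869 + 0.497·0.08267 + 0.539·0.09476 + 0.576·0.07477) / 1.439 = 0.15 eV.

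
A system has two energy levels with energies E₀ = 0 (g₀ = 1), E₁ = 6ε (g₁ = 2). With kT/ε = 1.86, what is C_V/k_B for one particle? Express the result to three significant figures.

0.710

Eᵢ/kT = 0, 3.2258.
Z = Σ gᵢe^(−Eᵢ/kT) = 1·e^(−0) + 2·e^(−3.2258) = 1.0000 + 0.079448 = 1.0794.
⟨E⟩ = 0.44162 ε, ⟨E²⟩ = 2.6497 ε².
C_V/k_B = (⟨E²⟩ − ⟨E⟩²)/(kT)² = (2.6497 − 0.19503)/3.4596 = 0.710.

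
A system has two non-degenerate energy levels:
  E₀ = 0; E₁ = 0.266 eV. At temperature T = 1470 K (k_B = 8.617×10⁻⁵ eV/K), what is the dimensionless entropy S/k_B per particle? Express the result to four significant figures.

k_BT = 8.617×10⁻⁵ × 1470 K = 0.126670 eV.
Eᵢ/kT = 0, 2.09994.
Z = Σ e^(−Eᵢ/kT) = e^(−0) + e^(−2.09994) = 1.00000 + 0.122464 = 1.12246.
⟨E⟩ = Σ EᵢPᵢ = 0.0290215 eV.
S/k_B = ln Z + ⟨E⟩/kT = ln(1.12246) + 0.0290215/0.126670 = 0.115523 + 0.229111 = 0.3446.

0.3446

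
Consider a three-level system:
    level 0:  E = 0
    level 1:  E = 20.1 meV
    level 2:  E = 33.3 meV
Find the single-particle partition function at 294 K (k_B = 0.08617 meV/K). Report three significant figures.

Z = 1.72

k_BT = 0.08617 × 294 K = 25.334 meV.
Eᵢ/kT = 0, 0.79340, 1.3144.
Z = Σ e^(−Eᵢ/kT) = e^(−0) + e^(−0.79340) + e^(−1.3144) = 1.0000 + 0.45230 + 0.26864 = 1.7209.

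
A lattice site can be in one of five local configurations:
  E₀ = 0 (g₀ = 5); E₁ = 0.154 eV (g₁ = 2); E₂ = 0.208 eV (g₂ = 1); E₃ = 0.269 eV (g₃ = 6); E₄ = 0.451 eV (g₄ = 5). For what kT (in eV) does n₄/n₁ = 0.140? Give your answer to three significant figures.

n₄/n₁ = (g₄/g₁) exp[−(E₄−E₁)/kT] = 0.140.
⇒ (E₄−E₁)/kT = ln((5/2)/0.140) = ln(17.857) = 2.8824.
kT = 0.297 eV / 2.8824 = 0.103 eV.

0.103 eV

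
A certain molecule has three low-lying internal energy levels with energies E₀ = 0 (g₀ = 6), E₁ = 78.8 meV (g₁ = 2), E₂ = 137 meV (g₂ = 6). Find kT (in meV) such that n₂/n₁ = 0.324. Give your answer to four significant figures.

26.15 meV

n₂/n₁ = (g₂/g₁) exp[−(E₂−E₁)/kT] = 0.324.
⇒ (E₂−E₁)/kT = ln((6/2)/0.324) = ln(9.25926) = 2.22562.
kT = 58.2 meV / 2.22562 = 26.15 meV.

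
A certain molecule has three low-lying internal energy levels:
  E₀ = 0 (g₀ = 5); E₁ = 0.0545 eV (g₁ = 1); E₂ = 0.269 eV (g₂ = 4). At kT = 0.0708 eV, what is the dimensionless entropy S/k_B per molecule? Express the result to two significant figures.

1.8

Eᵢ/kT = 0, 0.7698, 3.799.
Z = Σ gᵢe^(−Eᵢ/kT) = 5·e^(−0) + 1·e^(−0.7698) + 4·e^(−3.799) = 5.000 + 0.4631 + 0.08957 = 5.553.
⟨E⟩ = Σ EᵢPᵢ = 0.008884 eV.
S/k_B = ln Z + ⟨E⟩/kT = ln(5.553) + 0.008884/0.0708 = 1.714 + 0.1255 = 1.8.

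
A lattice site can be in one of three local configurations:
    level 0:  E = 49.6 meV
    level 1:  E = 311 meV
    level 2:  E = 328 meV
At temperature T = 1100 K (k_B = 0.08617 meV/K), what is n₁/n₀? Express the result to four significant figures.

k_BT = 0.08617 × 1100 K = 94.7870 meV.
n₁/n₀ = exp[−(E₁−E₀)/kT] = exp(−(261.4 meV)/(94.7870 meV)) = exp(-2.75776) = 0.06343.

0.06343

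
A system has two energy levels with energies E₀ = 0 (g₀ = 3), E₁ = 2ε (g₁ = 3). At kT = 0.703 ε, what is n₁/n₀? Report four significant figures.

0.05814

n₁/n₀ = (g₁/g₀) exp[−(E₁−E₀)/kT] = (3/3) × exp(−(2ε)/(0.703ε)) = (3/3) × exp(-2.84495) = 0.05814.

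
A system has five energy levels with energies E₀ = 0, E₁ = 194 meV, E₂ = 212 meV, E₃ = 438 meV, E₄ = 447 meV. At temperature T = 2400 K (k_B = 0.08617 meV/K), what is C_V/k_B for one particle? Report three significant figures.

0.517

k_BT = 0.08617 × 2400 K = 206.81 meV.
Eᵢ/kT = 0, 0.93806, 1.0251, 2.1179, 2.1614.
Z = Σ e^(−Eᵢ/kT) = e^(−0) + e^(−0.93806) + e^(−1.0251) + e^(−2.1179) + e^(−2.1614) = 1.0000 + 0.39139 + 0.35876 + 0.12028 + 0.11516 = 1.9856.
⟨E⟩ = 129.00 meV, ⟨E²⟩ = 38749 meV².
C_V/k_B = (⟨E²⟩ − ⟨E⟩²)/(kT)² = (38749 − 16641)/42770 = 0.517.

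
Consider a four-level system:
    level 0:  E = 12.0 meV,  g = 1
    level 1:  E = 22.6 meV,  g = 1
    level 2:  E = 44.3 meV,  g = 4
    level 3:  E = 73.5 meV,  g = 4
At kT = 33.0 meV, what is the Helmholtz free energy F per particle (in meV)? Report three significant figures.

-32.5 meV

Eᵢ/kT = 0.36364, 0.68485, 1.3424, 2.2273.
Z = Σ gᵢe^(−Eᵢ/kT) = 1·e^(−0.36364) + 1·e^(−0.68485) + 4·e^(−1.3424) + 4·e^(−2.2273) = 0.69514 + 0.50417 + 1.0449 + 0.43128 = 2.6755.
F = −kT ln Z = −33.0 × ln(2.6755) = −33.0 × 0.98414 = -32.5 meV.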